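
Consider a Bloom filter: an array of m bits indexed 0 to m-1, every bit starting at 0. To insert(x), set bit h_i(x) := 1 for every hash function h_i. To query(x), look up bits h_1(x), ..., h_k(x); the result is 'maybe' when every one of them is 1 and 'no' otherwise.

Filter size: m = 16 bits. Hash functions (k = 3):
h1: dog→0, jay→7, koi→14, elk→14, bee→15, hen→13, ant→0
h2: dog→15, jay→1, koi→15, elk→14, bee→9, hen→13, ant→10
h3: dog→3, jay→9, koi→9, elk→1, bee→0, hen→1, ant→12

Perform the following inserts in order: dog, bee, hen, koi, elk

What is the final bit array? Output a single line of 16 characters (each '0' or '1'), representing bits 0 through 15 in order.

Answer: 1101000001000111

Derivation:
Start: bits=0000000000000000
After insert 'dog': sets bits 0 3 15 -> bits=1001000000000001
After insert 'bee': sets bits 0 9 15 -> bits=1001000001000001
After insert 'hen': sets bits 1 13 -> bits=1101000001000101
After insert 'koi': sets bits 9 14 15 -> bits=1101000001000111
After insert 'elk': sets bits 1 14 -> bits=1101000001000111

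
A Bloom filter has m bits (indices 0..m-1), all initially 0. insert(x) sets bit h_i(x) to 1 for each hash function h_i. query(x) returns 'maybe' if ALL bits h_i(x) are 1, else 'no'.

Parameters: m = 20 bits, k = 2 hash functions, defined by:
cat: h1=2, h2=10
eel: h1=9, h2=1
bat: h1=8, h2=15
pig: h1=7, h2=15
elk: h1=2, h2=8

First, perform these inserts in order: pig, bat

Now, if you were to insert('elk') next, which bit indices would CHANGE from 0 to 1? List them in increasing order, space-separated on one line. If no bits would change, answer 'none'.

Start: bits=00000000000000000000
After insert 'pig': sets bits 7 15 -> bits=00000001000000010000
After insert 'bat': sets bits 8 15 -> bits=00000001100000010000
insert 'elk' would touch bits 2 8; currently bit2=0, bit8=1
Bits that are 0 among those (would change 0->1): 2

Answer: 2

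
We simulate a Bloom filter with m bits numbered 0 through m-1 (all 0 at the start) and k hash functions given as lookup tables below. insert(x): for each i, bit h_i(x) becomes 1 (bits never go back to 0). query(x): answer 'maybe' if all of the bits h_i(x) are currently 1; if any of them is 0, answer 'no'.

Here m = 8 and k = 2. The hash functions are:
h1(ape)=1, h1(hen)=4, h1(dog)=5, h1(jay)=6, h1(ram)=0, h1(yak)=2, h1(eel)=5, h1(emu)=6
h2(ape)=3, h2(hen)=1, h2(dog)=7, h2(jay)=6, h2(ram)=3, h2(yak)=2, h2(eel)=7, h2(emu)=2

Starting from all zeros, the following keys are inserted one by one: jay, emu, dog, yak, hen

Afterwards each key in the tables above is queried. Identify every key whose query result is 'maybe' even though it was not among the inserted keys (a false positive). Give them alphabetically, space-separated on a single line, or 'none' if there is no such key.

Answer: eel

Derivation:
Start: bits=00000000
After insert 'jay': sets bits 6 -> bits=00000010
After insert 'emu': sets bits 2 6 -> bits=00100010
After insert 'dog': sets bits 5 7 -> bits=00100111
After insert 'yak': sets bits 2 -> bits=00100111
After insert 'hen': sets bits 1 4 -> bits=01101111
Not inserted: ape eel ram — query each against bits=01101111:
query ape: checks bit1=1, bit3=0 (has a 0) -> no => not a false positive
query eel: checks bit5=1, bit7=1 (all 1) -> maybe => FALSE POSITIVE
query ram: checks bit0=0, bit3=0 (has a 0) -> no => not a false positive
False positives (alphabetical): eel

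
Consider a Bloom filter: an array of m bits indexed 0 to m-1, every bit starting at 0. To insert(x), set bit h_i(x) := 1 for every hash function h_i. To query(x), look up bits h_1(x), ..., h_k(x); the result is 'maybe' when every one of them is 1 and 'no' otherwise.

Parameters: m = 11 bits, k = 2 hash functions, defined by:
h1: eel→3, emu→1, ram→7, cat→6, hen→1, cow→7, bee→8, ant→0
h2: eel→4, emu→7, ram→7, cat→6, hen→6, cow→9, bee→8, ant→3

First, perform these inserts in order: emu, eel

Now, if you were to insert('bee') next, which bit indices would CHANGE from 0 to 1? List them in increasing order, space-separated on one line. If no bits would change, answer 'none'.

Answer: 8

Derivation:
Start: bits=00000000000
After insert 'emu': sets bits 1 7 -> bits=01000001000
After insert 'eel': sets bits 3 4 -> bits=01011001000
insert 'bee' would touch bits 8; currently bit8=0
Bits that are 0 among those (would change 0->1): 8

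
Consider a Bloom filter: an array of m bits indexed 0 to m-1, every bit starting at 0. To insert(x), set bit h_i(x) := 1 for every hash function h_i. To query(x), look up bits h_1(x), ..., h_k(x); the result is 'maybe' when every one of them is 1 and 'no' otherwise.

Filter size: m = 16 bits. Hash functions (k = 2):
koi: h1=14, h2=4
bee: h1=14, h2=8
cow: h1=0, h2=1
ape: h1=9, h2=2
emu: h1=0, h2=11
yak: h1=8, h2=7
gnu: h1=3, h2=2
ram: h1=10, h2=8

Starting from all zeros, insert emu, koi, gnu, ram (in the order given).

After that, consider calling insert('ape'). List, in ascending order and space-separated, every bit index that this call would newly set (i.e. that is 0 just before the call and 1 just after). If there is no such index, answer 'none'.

Start: bits=0000000000000000
After insert 'emu': sets bits 0 11 -> bits=1000000000010000
After insert 'koi': sets bits 4 14 -> bits=1000100000010010
After insert 'gnu': sets bits 2 3 -> bits=1011100000010010
After insert 'ram': sets bits 8 10 -> bits=1011100010110010
insert 'ape' would touch bits 2 9; currently bit2=1, bit9=0
Bits that are 0 among those (would change 0->1): 9

Answer: 9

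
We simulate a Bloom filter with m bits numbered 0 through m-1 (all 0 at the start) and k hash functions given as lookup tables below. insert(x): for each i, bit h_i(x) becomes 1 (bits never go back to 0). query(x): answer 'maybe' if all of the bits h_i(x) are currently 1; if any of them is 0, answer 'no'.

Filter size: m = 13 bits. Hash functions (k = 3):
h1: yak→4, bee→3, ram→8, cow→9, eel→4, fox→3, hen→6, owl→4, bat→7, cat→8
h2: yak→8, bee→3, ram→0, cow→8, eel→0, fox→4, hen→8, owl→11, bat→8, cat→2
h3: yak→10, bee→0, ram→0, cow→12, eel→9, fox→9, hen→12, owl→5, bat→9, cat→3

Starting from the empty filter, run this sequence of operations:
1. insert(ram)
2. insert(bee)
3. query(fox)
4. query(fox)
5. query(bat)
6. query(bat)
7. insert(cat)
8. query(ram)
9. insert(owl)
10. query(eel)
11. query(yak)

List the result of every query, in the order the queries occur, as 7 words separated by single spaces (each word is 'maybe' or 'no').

Start: bits=0000000000000
Op 1: insert ram -> sets bits 0 8 -> bits=1000000010000
Op 2: insert bee -> sets bits 0 3 -> bits=1001000010000
Op 3: query fox -> checks bit3=1, bit4=0, bit9=0 (has a 0) -> no
Op 4: query fox -> checks bit3=1, bit4=0, bit9=0 (has a 0) -> no
Op 5: query bat -> checks bit7=0, bit8=1, bit9=0 (has a 0) -> no
Op 6: query bat -> checks bit7=0, bit8=1, bit9=0 (has a 0) -> no
Op 7: insert cat -> sets bits 2 3 8 -> bits=1011000010000
Op 8: query ram -> checks bit0=1, bit8=1 (all 1) -> maybe
Op 9: insert owl -> sets bits 4 5 11 -> bits=1011110010010
Op 10: query eel -> checks bit0=1, bit4=1, bit9=0 (has a 0) -> no
Op 11: query yak -> checks bit4=1, bit8=1, bit10=0 (has a 0) -> no
Query results in order: no no no no maybe no no

Answer: no no no no maybe no no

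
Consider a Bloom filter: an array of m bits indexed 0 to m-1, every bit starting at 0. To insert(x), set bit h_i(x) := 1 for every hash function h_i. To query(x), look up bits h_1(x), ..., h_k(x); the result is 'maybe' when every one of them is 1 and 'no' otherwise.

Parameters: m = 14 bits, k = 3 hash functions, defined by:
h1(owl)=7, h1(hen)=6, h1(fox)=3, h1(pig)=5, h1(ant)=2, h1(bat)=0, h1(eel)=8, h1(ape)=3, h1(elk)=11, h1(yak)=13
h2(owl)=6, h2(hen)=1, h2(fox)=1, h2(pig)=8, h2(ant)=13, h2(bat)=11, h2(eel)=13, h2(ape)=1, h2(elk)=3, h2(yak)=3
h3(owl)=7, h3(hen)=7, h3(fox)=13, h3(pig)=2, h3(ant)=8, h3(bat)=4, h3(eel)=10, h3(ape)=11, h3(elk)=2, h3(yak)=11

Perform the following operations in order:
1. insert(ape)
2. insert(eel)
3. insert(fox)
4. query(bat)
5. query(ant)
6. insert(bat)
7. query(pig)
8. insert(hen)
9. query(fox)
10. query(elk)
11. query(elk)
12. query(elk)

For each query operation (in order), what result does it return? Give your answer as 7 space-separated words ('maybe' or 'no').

Start: bits=00000000000000
Op 1: insert ape -> sets bits 1 3 11 -> bits=01010000000100
Op 2: insert eel -> sets bits 8 10 13 -> bits=01010000101101
Op 3: insert fox -> sets bits 1 3 13 -> bits=01010000101101
Op 4: query bat -> checks bit0=0, bit4=0, bit11=1 (has a 0) -> no
Op 5: query ant -> checks bit2=0, bit8=1, bit13=1 (has a 0) -> no
Op 6: insert bat -> sets bits 0 4 11 -> bits=11011000101101
Op 7: query pig -> checks bit2=0, bit5=0, bit8=1 (has a 0) -> no
Op 8: insert hen -> sets bits 1 6 7 -> bits=11011011101101
Op 9: query fox -> checks bit1=1, bit3=1, bit13=1 (all 1) -> maybe
Op 10: query elk -> checks bit2=0, bit3=1, bit11=1 (has a 0) -> no
Op 11: query elk -> checks bit2=0, bit3=1, bit11=1 (has a 0) -> no
Op 12: query elk -> checks bit2=0, bit3=1, bit11=1 (has a 0) -> no
Query results in order: no no no maybe no no no

Answer: no no no maybe no no no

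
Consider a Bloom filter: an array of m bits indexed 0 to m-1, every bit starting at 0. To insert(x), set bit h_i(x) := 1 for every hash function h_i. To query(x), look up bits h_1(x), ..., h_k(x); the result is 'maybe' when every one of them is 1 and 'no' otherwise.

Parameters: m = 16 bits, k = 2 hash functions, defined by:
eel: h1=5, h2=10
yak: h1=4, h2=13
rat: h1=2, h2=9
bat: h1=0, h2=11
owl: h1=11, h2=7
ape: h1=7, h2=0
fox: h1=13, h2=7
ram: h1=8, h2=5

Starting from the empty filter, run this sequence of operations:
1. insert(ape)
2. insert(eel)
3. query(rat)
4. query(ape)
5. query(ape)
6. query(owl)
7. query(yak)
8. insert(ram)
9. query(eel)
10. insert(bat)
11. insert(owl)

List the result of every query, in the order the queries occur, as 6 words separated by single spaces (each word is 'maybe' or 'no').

Answer: no maybe maybe no no maybe

Derivation:
Start: bits=0000000000000000
Op 1: insert ape -> sets bits 0 7 -> bits=1000000100000000
Op 2: insert eel -> sets bits 5 10 -> bits=1000010100100000
Op 3: query rat -> checks bit2=0, bit9=0 (has a 0) -> no
Op 4: query ape -> checks bit0=1, bit7=1 (all 1) -> maybe
Op 5: query ape -> checks bit0=1, bit7=1 (all 1) -> maybe
Op 6: query owl -> checks bit7=1, bit11=0 (has a 0) -> no
Op 7: query yak -> checks bit4=0, bit13=0 (has a 0) -> no
Op 8: insert ram -> sets bits 5 8 -> bits=1000010110100000
Op 9: query eel -> checks bit5=1, bit10=1 (all 1) -> maybe
Op 10: insert bat -> sets bits 0 11 -> bits=1000010110110000
Op 11: insert owl -> sets bits 7 11 -> bits=1000010110110000
Query results in order: no maybe maybe no no maybe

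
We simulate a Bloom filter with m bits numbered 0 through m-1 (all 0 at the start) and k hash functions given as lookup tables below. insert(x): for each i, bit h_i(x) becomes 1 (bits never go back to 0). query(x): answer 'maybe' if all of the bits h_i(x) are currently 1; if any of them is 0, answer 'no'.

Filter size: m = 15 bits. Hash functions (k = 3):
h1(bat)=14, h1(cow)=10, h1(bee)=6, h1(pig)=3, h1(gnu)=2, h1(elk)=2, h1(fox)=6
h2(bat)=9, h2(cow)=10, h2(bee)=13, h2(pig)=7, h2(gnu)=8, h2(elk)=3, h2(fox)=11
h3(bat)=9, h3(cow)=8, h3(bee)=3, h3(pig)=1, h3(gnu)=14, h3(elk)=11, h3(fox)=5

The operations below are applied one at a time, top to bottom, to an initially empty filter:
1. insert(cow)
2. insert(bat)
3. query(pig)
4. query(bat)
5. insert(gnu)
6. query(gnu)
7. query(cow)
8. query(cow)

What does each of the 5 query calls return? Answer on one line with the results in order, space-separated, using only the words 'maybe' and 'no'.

Answer: no maybe maybe maybe maybe

Derivation:
Start: bits=000000000000000
Op 1: insert cow -> sets bits 8 10 -> bits=000000001010000
Op 2: insert bat -> sets bits 9 14 -> bits=000000001110001
Op 3: query pig -> checks bit1=0, bit3=0, bit7=0 (has a 0) -> no
Op 4: query bat -> checks bit9=1, bit14=1 (all 1) -> maybe
Op 5: insert gnu -> sets bits 2 8 14 -> bits=001000001110001
Op 6: query gnu -> checks bit2=1, bit8=1, bit14=1 (all 1) -> maybe
Op 7: query cow -> checks bit8=1, bit10=1 (all 1) -> maybe
Op 8: query cow -> checks bit8=1, bit10=1 (all 1) -> maybe
Query results in order: no maybe maybe maybe maybe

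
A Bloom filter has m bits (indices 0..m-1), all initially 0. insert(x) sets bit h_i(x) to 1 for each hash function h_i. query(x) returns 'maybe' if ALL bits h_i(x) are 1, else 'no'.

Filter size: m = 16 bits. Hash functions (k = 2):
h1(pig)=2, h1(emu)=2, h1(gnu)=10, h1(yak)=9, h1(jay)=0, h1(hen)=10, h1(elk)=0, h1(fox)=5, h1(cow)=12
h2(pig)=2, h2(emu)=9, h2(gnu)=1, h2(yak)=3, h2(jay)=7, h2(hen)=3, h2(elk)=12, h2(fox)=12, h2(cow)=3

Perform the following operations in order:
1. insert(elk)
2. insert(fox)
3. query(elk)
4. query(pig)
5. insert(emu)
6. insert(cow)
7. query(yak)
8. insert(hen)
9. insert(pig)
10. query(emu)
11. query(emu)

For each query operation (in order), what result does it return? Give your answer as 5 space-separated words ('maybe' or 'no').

Start: bits=0000000000000000
Op 1: insert elk -> sets bits 0 12 -> bits=1000000000001000
Op 2: insert fox -> sets bits 5 12 -> bits=1000010000001000
Op 3: query elk -> checks bit0=1, bit12=1 (all 1) -> maybe
Op 4: query pig -> checks bit2=0 (has a 0) -> no
Op 5: insert emu -> sets bits 2 9 -> bits=1010010001001000
Op 6: insert cow -> sets bits 3 12 -> bits=1011010001001000
Op 7: query yak -> checks bit3=1, bit9=1 (all 1) -> maybe
Op 8: insert hen -> sets bits 3 10 -> bits=1011010001101000
Op 9: insert pig -> sets bits 2 -> bits=1011010001101000
Op 10: query emu -> checks bit2=1, bit9=1 (all 1) -> maybe
Op 11: query emu -> checks bit2=1, bit9=1 (all 1) -> maybe
Query results in order: maybe no maybe maybe maybe

Answer: maybe no maybe maybe maybe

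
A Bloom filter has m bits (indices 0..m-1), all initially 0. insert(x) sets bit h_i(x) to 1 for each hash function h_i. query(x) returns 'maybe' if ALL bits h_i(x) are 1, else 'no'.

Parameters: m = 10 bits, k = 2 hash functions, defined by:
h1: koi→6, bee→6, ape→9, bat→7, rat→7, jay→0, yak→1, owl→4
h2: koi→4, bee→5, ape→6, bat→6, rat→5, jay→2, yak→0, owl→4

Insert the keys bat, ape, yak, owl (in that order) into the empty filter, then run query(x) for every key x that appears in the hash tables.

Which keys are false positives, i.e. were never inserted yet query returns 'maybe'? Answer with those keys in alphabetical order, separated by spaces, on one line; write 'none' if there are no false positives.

Answer: koi

Derivation:
Start: bits=0000000000
After insert 'bat': sets bits 6 7 -> bits=0000001100
After insert 'ape': sets bits 6 9 -> bits=0000001101
After insert 'yak': sets bits 0 1 -> bits=1100001101
After insert 'owl': sets bits 4 -> bits=1100101101
Not inserted: bee jay koi rat — query each against bits=1100101101:
query bee: checks bit5=0, bit6=1 (has a 0) -> no => not a false positive
query jay: checks bit0=1, bit2=0 (has a 0) -> no => not a false positive
query koi: checks bit4=1, bit6=1 (all 1) -> maybe => FALSE POSITIVE
query rat: checks bit5=0, bit7=1 (has a 0) -> no => not a false positive
False positives (alphabetical): koi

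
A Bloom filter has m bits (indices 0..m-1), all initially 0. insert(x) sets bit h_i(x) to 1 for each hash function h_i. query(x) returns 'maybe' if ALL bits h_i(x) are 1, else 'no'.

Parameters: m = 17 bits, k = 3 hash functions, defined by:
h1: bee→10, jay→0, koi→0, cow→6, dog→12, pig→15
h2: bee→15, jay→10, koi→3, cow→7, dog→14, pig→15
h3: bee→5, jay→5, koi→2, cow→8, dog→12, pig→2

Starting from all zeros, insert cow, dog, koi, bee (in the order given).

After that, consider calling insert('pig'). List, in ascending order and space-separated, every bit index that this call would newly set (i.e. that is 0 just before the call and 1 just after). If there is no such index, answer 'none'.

Answer: none

Derivation:
Start: bits=00000000000000000
After insert 'cow': sets bits 6 7 8 -> bits=00000011100000000
After insert 'dog': sets bits 12 14 -> bits=00000011100010100
After insert 'koi': sets bits 0 2 3 -> bits=10110011100010100
After insert 'bee': sets bits 5 10 15 -> bits=10110111101010110
insert 'pig' would touch bits 2 15; currently bit2=1, bit15=1
Bits that are 0 among those (would change 0->1): none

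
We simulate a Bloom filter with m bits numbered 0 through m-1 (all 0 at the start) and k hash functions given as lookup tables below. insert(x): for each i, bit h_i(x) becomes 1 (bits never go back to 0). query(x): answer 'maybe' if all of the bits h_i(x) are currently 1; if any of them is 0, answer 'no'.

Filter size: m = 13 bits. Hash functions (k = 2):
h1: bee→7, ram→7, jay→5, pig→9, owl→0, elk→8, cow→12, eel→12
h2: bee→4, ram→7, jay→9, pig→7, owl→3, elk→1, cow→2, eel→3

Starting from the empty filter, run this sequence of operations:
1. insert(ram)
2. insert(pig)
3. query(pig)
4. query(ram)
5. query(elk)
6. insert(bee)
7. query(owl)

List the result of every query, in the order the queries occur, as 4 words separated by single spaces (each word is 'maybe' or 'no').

Start: bits=0000000000000
Op 1: insert ram -> sets bits 7 -> bits=0000000100000
Op 2: insert pig -> sets bits 7 9 -> bits=0000000101000
Op 3: query pig -> checks bit7=1, bit9=1 (all 1) -> maybe
Op 4: query ram -> checks bit7=1 (all 1) -> maybe
Op 5: query elk -> checks bit1=0, bit8=0 (has a 0) -> no
Op 6: insert bee -> sets bits 4 7 -> bits=0000100101000
Op 7: query owl -> checks bit0=0, bit3=0 (has a 0) -> no
Query results in order: maybe maybe no no

Answer: maybe maybe no no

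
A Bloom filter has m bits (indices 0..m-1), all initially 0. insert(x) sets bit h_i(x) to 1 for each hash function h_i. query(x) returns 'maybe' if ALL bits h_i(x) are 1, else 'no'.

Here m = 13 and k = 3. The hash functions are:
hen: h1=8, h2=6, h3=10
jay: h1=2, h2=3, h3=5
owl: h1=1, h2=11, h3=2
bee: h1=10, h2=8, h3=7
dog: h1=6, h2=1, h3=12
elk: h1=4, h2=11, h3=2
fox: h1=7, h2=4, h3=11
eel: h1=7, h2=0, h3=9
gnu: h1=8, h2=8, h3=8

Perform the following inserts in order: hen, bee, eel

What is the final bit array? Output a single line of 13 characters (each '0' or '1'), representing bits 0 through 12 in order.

Start: bits=0000000000000
After insert 'hen': sets bits 6 8 10 -> bits=0000001010100
After insert 'bee': sets bits 7 8 10 -> bits=0000001110100
After insert 'eel': sets bits 0 7 9 -> bits=1000001111100

Answer: 1000001111100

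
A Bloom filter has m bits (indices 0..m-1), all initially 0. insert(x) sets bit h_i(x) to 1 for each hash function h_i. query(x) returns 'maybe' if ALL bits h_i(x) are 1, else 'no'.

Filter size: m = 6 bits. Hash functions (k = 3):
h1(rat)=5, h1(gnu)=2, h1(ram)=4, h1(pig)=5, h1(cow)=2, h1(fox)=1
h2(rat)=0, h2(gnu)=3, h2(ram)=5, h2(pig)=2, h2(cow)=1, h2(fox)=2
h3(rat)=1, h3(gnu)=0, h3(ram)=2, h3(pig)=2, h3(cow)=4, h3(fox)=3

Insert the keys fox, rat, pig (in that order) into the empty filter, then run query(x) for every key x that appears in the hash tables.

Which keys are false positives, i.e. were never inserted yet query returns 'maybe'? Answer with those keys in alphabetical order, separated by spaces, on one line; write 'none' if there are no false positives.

Start: bits=000000
After insert 'fox': sets bits 1 2 3 -> bits=011100
After insert 'rat': sets bits 0 1 5 -> bits=111101
After insert 'pig': sets bits 2 5 -> bits=111101
Not inserted: cow gnu ram — query each against bits=111101:
query cow: checks bit1=1, bit2=1, bit4=0 (has a 0) -> no => not a false positive
query gnu: checks bit0=1, bit2=1, bit3=1 (all 1) -> maybe => FALSE POSITIVE
query ram: checks bit2=1, bit4=0, bit5=1 (has a 0) -> no => not a false positive
False positives (alphabetical): gnu

Answer: gnu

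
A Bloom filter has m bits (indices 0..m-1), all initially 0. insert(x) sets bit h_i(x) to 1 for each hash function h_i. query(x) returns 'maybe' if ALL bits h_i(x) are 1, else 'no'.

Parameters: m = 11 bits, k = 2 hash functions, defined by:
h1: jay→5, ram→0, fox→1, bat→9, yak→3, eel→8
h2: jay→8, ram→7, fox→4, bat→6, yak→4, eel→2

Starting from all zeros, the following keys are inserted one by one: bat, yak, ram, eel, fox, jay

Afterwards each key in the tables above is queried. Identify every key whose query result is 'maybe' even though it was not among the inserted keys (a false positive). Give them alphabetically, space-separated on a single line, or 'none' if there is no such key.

Start: bits=00000000000
After insert 'bat': sets bits 6 9 -> bits=00000010010
After insert 'yak': sets bits 3 4 -> bits=00011010010
After insert 'ram': sets bits 0 7 -> bits=10011011010
After insert 'eel': sets bits 2 8 -> bits=10111011110
After insert 'fox': sets bits 1 4 -> bits=11111011110
After insert 'jay': sets bits 5 8 -> bits=11111111110
Not inserted: (none) — query each against bits=11111111110:
False positives (alphabetical): none

Answer: none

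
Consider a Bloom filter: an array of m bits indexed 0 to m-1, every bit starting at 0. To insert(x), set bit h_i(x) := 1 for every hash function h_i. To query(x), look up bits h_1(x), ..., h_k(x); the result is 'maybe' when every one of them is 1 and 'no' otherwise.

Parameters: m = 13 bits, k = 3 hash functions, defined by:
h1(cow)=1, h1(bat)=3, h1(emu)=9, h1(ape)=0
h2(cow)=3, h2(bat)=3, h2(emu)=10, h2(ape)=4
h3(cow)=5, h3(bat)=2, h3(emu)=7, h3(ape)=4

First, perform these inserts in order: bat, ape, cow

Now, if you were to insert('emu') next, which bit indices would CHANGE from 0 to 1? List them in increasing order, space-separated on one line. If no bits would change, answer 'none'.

Start: bits=0000000000000
After insert 'bat': sets bits 2 3 -> bits=0011000000000
After insert 'ape': sets bits 0 4 -> bits=1011100000000
After insert 'cow': sets bits 1 3 5 -> bits=1111110000000
insert 'emu' would touch bits 7 9 10; currently bit7=0, bit9=0, bit10=0
Bits that are 0 among those (would change 0->1): 7 9 10

Answer: 7 9 10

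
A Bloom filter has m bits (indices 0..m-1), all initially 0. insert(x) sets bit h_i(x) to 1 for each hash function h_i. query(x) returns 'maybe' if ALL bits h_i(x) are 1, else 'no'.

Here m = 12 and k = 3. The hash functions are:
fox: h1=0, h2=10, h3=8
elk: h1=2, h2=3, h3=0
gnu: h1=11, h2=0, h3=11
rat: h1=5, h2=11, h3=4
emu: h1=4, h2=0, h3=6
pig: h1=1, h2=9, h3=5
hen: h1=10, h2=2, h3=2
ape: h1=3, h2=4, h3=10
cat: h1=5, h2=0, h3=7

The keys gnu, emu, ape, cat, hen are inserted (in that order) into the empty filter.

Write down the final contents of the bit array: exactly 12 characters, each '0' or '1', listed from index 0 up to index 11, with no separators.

Answer: 101111110011

Derivation:
Start: bits=000000000000
After insert 'gnu': sets bits 0 11 -> bits=100000000001
After insert 'emu': sets bits 0 4 6 -> bits=100010100001
After insert 'ape': sets bits 3 4 10 -> bits=100110100011
After insert 'cat': sets bits 0 5 7 -> bits=100111110011
After insert 'hen': sets bits 2 10 -> bits=101111110011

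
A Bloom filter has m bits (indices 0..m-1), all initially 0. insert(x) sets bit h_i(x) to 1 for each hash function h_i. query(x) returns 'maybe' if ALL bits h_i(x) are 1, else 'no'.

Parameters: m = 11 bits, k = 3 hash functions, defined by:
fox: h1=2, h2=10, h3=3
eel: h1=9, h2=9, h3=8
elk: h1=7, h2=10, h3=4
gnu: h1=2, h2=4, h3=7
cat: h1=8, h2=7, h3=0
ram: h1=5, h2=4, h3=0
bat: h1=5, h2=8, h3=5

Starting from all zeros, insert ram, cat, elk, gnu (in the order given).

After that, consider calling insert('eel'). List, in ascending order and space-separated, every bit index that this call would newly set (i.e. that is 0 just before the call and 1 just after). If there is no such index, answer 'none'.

Answer: 9

Derivation:
Start: bits=00000000000
After insert 'ram': sets bits 0 4 5 -> bits=10001100000
After insert 'cat': sets bits 0 7 8 -> bits=10001101100
After insert 'elk': sets bits 4 7 10 -> bits=10001101101
After insert 'gnu': sets bits 2 4 7 -> bits=10101101101
insert 'eel' would touch bits 8 9; currently bit8=1, bit9=0
Bits that are 0 among those (would change 0->1): 9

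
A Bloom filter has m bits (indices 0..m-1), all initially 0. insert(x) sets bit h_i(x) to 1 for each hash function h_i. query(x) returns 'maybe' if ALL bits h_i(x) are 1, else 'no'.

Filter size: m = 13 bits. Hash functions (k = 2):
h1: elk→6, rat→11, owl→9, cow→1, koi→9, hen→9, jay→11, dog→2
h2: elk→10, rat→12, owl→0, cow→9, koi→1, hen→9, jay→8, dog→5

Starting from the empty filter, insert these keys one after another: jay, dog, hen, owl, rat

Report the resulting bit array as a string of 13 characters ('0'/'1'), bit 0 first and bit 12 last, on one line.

Start: bits=0000000000000
After insert 'jay': sets bits 8 11 -> bits=0000000010010
After insert 'dog': sets bits 2 5 -> bits=0010010010010
After insert 'hen': sets bits 9 -> bits=0010010011010
After insert 'owl': sets bits 0 9 -> bits=1010010011010
After insert 'rat': sets bits 11 12 -> bits=1010010011011

Answer: 1010010011011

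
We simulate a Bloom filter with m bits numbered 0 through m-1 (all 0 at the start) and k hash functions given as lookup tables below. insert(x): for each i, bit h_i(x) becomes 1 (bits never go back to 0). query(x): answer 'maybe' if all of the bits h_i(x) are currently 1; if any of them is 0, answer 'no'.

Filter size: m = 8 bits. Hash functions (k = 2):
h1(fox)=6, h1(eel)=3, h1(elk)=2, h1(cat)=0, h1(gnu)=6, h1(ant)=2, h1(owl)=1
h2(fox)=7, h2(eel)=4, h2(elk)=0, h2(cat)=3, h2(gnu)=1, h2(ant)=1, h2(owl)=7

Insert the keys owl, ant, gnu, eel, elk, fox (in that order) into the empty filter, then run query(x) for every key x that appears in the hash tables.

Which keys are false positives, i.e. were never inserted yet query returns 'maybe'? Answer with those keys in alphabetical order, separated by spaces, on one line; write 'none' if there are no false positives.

Answer: cat

Derivation:
Start: bits=00000000
After insert 'owl': sets bits 1 7 -> bits=01000001
After insert 'ant': sets bits 1 2 -> bits=01100001
After insert 'gnu': sets bits 1 6 -> bits=01100011
After insert 'eel': sets bits 3 4 -> bits=01111011
After insert 'elk': sets bits 0 2 -> bits=11111011
After insert 'fox': sets bits 6 7 -> bits=11111011
Not inserted: cat — query each against bits=11111011:
query cat: checks bit0=1, bit3=1 (all 1) -> maybe => FALSE POSITIVE
False positives (alphabetical): cat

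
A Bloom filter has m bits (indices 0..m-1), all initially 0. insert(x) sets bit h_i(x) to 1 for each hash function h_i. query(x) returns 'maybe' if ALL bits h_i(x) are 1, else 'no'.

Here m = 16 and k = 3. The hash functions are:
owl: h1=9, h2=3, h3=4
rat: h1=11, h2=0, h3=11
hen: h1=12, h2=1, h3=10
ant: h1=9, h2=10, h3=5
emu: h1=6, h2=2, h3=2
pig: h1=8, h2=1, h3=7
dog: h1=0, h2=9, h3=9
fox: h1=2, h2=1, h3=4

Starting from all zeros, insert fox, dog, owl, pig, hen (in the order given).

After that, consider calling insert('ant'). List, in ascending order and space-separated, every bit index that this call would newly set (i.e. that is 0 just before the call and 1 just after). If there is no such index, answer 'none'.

Answer: 5

Derivation:
Start: bits=0000000000000000
After insert 'fox': sets bits 1 2 4 -> bits=0110100000000000
After insert 'dog': sets bits 0 9 -> bits=1110100001000000
After insert 'owl': sets bits 3 4 9 -> bits=1111100001000000
After insert 'pig': sets bits 1 7 8 -> bits=1111100111000000
After insert 'hen': sets bits 1 10 12 -> bits=1111100111101000
insert 'ant' would touch bits 5 9 10; currently bit5=0, bit9=1, bit10=1
Bits that are 0 among those (would change 0->1): 5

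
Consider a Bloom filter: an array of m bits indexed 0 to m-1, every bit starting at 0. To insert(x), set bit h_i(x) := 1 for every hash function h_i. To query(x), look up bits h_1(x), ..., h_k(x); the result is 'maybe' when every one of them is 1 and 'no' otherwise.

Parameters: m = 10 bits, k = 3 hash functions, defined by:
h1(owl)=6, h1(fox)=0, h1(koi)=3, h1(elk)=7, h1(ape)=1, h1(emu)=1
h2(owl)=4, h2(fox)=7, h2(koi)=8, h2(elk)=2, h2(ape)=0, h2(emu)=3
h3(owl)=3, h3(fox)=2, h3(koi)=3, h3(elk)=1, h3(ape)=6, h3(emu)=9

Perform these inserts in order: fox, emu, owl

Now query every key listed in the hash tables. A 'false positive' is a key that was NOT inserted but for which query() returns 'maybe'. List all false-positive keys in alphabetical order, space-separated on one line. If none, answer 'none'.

Start: bits=0000000000
After insert 'fox': sets bits 0 2 7 -> bits=1010000100
After insert 'emu': sets bits 1 3 9 -> bits=1111000101
After insert 'owl': sets bits 3 4 6 -> bits=1111101101
Not inserted: ape elk koi — query each against bits=1111101101:
query ape: checks bit0=1, bit1=1, bit6=1 (all 1) -> maybe => FALSE POSITIVE
query elk: checks bit1=1, bit2=1, bit7=1 (all 1) -> maybe => FALSE POSITIVE
query koi: checks bit3=1, bit8=0 (has a 0) -> no => not a false positive
False positives (alphabetical): ape elk

Answer: ape elk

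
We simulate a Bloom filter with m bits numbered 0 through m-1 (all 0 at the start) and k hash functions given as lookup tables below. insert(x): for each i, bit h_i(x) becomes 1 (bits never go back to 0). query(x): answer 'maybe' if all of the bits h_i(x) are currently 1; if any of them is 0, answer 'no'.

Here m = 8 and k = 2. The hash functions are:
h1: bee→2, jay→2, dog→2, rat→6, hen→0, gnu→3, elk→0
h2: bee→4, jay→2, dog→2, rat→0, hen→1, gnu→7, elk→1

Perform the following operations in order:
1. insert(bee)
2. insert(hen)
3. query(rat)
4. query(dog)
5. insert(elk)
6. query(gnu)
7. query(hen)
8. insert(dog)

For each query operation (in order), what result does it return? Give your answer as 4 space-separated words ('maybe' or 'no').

Start: bits=00000000
Op 1: insert bee -> sets bits 2 4 -> bits=00101000
Op 2: insert hen -> sets bits 0 1 -> bits=11101000
Op 3: query rat -> checks bit0=1, bit6=0 (has a 0) -> no
Op 4: query dog -> checks bit2=1 (all 1) -> maybe
Op 5: insert elk -> sets bits 0 1 -> bits=11101000
Op 6: query gnu -> checks bit3=0, bit7=0 (has a 0) -> no
Op 7: query hen -> checks bit0=1, bit1=1 (all 1) -> maybe
Op 8: insert dog -> sets bits 2 -> bits=11101000
Query results in order: no maybe no maybe

Answer: no maybe no maybe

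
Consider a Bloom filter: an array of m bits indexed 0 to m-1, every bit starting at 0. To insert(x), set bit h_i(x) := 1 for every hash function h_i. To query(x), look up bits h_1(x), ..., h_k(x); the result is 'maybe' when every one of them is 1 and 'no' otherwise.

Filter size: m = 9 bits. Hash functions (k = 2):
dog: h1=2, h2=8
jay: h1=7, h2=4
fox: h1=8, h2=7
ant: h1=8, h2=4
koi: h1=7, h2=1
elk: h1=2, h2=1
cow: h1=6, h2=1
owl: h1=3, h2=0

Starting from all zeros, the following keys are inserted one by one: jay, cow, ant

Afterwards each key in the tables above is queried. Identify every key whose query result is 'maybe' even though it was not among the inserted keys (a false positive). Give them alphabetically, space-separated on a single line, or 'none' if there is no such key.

Answer: fox koi

Derivation:
Start: bits=000000000
After insert 'jay': sets bits 4 7 -> bits=000010010
After insert 'cow': sets bits 1 6 -> bits=010010110
After insert 'ant': sets bits 4 8 -> bits=010010111
Not inserted: dog elk fox koi owl — query each against bits=010010111:
query dog: checks bit2=0, bit8=1 (has a 0) -> no => not a false positive
query elk: checks bit1=1, bit2=0 (has a 0) -> no => not a false positive
query fox: checks bit7=1, bit8=1 (all 1) -> maybe => FALSE POSITIVE
query koi: checks bit1=1, bit7=1 (all 1) -> maybe => FALSE POSITIVE
query owl: checks bit0=0, bit3=0 (has a 0) -> no => not a false positive
False positives (alphabetical): fox koi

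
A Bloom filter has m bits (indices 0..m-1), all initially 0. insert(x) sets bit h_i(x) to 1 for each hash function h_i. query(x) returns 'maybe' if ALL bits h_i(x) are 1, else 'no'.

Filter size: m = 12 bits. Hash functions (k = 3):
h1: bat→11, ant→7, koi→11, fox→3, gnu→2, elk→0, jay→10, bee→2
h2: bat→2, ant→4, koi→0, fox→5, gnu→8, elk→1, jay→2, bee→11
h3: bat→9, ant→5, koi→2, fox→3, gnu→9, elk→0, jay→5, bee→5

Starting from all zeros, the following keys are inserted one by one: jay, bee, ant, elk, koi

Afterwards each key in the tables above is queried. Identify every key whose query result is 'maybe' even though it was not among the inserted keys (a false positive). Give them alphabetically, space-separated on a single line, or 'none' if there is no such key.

Answer: none

Derivation:
Start: bits=000000000000
After insert 'jay': sets bits 2 5 10 -> bits=001001000010
After insert 'bee': sets bits 2 5 11 -> bits=001001000011
After insert 'ant': sets bits 4 5 7 -> bits=001011010011
After insert 'elk': sets bits 0 1 -> bits=111011010011
After insert 'koi': sets bits 0 2 11 -> bits=111011010011
Not inserted: bat fox gnu — query each against bits=111011010011:
query bat: checks bit2=1, bit9=0, bit11=1 (has a 0) -> no => not a false positive
query fox: checks bit3=0, bit5=1 (has a 0) -> no => not a false positive
query gnu: checks bit2=1, bit8=0, bit9=0 (has a 0) -> no => not a false positive
False positives (alphabetical): none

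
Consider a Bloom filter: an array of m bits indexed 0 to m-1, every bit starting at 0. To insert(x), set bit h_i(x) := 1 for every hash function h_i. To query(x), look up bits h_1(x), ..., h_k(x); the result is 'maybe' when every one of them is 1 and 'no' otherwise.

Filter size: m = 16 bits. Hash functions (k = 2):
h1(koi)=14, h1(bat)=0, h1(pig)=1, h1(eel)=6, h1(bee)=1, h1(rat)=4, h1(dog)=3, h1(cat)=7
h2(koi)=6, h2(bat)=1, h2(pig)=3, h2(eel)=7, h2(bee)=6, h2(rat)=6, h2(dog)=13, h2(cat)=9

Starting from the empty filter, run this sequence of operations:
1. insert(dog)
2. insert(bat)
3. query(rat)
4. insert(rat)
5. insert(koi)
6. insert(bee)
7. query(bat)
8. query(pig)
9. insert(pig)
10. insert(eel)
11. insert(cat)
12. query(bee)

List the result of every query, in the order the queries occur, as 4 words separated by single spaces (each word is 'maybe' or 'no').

Answer: no maybe maybe maybe

Derivation:
Start: bits=0000000000000000
Op 1: insert dog -> sets bits 3 13 -> bits=0001000000000100
Op 2: insert bat -> sets bits 0 1 -> bits=1101000000000100
Op 3: query rat -> checks bit4=0, bit6=0 (has a 0) -> no
Op 4: insert rat -> sets bits 4 6 -> bits=1101101000000100
Op 5: insert koi -> sets bits 6 14 -> bits=1101101000000110
Op 6: insert bee -> sets bits 1 6 -> bits=1101101000000110
Op 7: query bat -> checks bit0=1, bit1=1 (all 1) -> maybe
Op 8: query pig -> checks bit1=1, bit3=1 (all 1) -> maybe
Op 9: insert pig -> sets bits 1 3 -> bits=1101101000000110
Op 10: insert eel -> sets bits 6 7 -> bits=1101101100000110
Op 11: insert cat -> sets bits 7 9 -> bits=1101101101000110
Op 12: query bee -> checks bit1=1, bit6=1 (all 1) -> maybe
Query results in order: no maybe maybe maybe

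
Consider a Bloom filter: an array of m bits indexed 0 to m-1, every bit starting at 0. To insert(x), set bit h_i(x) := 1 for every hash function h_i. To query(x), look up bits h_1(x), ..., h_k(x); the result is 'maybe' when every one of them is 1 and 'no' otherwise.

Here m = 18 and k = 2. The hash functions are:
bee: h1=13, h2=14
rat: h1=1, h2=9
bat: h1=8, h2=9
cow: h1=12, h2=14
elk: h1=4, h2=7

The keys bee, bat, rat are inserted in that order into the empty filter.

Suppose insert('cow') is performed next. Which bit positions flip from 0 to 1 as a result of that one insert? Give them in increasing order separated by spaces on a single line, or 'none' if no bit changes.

Answer: 12

Derivation:
Start: bits=000000000000000000
After insert 'bee': sets bits 13 14 -> bits=000000000000011000
After insert 'bat': sets bits 8 9 -> bits=000000001100011000
After insert 'rat': sets bits 1 9 -> bits=010000001100011000
insert 'cow' would touch bits 12 14; currently bit12=0, bit14=1
Bits that are 0 among those (would change 0->1): 12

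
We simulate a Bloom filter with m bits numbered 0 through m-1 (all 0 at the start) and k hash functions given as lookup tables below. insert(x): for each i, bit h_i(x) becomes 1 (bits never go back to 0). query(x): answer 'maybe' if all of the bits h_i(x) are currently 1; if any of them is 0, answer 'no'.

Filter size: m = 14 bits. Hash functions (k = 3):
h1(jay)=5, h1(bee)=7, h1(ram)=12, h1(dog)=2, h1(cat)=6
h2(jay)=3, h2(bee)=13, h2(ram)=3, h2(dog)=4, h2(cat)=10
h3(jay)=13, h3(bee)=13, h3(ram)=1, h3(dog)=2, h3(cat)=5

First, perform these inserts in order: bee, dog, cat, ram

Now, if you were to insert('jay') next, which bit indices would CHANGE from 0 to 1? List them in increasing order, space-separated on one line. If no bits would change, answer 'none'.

Start: bits=00000000000000
After insert 'bee': sets bits 7 13 -> bits=00000001000001
After insert 'dog': sets bits 2 4 -> bits=00101001000001
After insert 'cat': sets bits 5 6 10 -> bits=00101111001001
After insert 'ram': sets bits 1 3 12 -> bits=01111111001011
insert 'jay' would touch bits 3 5 13; currently bit3=1, bit5=1, bit13=1
Bits that are 0 among those (would change 0->1): none

Answer: none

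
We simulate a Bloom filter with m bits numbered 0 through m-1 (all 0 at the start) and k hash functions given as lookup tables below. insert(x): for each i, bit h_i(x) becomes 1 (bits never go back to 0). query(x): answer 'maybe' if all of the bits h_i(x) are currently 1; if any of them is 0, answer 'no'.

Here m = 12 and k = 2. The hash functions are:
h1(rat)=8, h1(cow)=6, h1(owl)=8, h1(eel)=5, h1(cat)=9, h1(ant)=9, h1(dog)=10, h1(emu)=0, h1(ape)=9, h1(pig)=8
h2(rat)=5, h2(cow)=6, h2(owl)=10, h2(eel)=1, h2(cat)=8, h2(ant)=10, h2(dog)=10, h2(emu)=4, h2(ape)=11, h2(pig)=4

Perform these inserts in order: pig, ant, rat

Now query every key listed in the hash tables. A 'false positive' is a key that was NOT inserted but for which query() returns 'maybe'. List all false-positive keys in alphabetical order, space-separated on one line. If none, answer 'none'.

Answer: cat dog owl

Derivation:
Start: bits=000000000000
After insert 'pig': sets bits 4 8 -> bits=000010001000
After insert 'ant': sets bits 9 10 -> bits=000010001110
After insert 'rat': sets bits 5 8 -> bits=000011001110
Not inserted: ape cat cow dog eel emu owl — query each against bits=000011001110:
query ape: checks bit9=1, bit11=0 (has a 0) -> no => not a false positive
query cat: checks bit8=1, bit9=1 (all 1) -> maybe => FALSE POSITIVE
query cow: checks bit6=0 (has a 0) -> no => not a false positive
query dog: checks bit10=1 (all 1) -> maybe => FALSE POSITIVE
query eel: checks bit1=0, bit5=1 (has a 0) -> no => not a false positive
query emu: checks bit0=0, bit4=1 (has a 0) -> no => not a false positive
query owl: checks bit8=1, bit10=1 (all 1) -> maybe => FALSE POSITIVE
False positives (alphabetical): cat dog owl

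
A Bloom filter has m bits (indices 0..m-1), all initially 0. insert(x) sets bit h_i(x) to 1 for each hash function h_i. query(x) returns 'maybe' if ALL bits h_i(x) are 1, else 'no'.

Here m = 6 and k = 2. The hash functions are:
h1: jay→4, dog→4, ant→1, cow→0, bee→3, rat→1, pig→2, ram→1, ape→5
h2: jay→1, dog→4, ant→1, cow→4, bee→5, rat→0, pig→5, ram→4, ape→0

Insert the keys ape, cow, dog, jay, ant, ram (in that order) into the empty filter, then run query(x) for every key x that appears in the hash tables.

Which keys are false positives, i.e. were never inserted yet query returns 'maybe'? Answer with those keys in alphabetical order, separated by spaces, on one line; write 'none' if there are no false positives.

Start: bits=000000
After insert 'ape': sets bits 0 5 -> bits=100001
After insert 'cow': sets bits 0 4 -> bits=100011
After insert 'dog': sets bits 4 -> bits=100011
After insert 'jay': sets bits 1 4 -> bits=110011
After insert 'ant': sets bits 1 -> bits=110011
After insert 'ram': sets bits 1 4 -> bits=110011
Not inserted: bee pig rat — query each against bits=110011:
query bee: checks bit3=0, bit5=1 (has a 0) -> no => not a false positive
query pig: checks bit2=0, bit5=1 (has a 0) -> no => not a false positive
query rat: checks bit0=1, bit1=1 (all 1) -> maybe => FALSE POSITIVE
False positives (alphabetical): rat

Answer: rat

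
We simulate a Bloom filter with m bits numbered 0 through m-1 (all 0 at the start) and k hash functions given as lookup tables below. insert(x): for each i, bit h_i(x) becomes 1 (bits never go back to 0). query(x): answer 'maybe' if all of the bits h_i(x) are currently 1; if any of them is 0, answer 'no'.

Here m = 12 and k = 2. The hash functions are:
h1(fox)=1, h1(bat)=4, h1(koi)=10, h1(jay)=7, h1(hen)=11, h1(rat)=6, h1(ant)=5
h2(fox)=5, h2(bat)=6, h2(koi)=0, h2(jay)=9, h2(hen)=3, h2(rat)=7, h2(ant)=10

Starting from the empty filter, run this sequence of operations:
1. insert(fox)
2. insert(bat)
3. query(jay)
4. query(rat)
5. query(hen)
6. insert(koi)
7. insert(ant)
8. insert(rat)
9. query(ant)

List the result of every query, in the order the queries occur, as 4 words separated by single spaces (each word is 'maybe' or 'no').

Start: bits=000000000000
Op 1: insert fox -> sets bits 1 5 -> bits=010001000000
Op 2: insert bat -> sets bits 4 6 -> bits=010011100000
Op 3: query jay -> checks bit7=0, bit9=0 (has a 0) -> no
Op 4: query rat -> checks bit6=1, bit7=0 (has a 0) -> no
Op 5: query hen -> checks bit3=0, bit11=0 (has a 0) -> no
Op 6: insert koi -> sets bits 0 10 -> bits=110011100010
Op 7: insert ant -> sets bits 5 10 -> bits=110011100010
Op 8: insert rat -> sets bits 6 7 -> bits=110011110010
Op 9: query ant -> checks bit5=1, bit10=1 (all 1) -> maybe
Query results in order: no no no maybe

Answer: no no no maybe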